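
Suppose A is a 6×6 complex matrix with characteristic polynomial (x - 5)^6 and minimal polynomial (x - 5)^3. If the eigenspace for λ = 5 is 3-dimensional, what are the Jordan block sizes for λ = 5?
Block sizes for λ = 5: [3, 2, 1]

Step 1 — from the characteristic polynomial, algebraic multiplicity of λ = 5 is 6. From dim ker(A − (5)·I) = 3, there are exactly 3 Jordan blocks for λ = 5.
Step 2 — from the minimal polynomial, the factor (x − 5)^3 tells us the largest block for λ = 5 has size 3.
Step 3 — with total size 6, 3 blocks, and largest block 3, the block sizes (in nonincreasing order) are [3, 2, 1].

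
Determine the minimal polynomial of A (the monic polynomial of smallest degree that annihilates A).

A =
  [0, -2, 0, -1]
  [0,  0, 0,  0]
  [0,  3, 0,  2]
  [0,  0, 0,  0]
x^2

The characteristic polynomial is χ_A(x) = x^4, so the eigenvalues are known. The minimal polynomial is
  m_A(x) = Π_λ (x − λ)^{k_λ}
where k_λ is the size of the *largest* Jordan block for λ (equivalently, the smallest k with (A − λI)^k v = 0 for every generalised eigenvector v of λ).

  λ = 0: largest Jordan block has size 2, contributing (x − 0)^2

So m_A(x) = x^2 = x^2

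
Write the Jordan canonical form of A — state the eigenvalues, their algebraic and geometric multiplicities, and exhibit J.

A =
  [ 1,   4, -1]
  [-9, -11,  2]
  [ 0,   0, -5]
J_3(-5)

The characteristic polynomial is
  det(x·I − A) = x^3 + 15*x^2 + 75*x + 125 = (x + 5)^3

Eigenvalues and multiplicities (the geometric multiplicity of λ is n − rank(A − λI), which equals the number of Jordan blocks for λ):
  λ = -5: algebraic multiplicity = 3, geometric multiplicity = 1

Determining the block sizes for each eigenvalue:
  λ = -5: one block (gm = 1), so the single block has size am = 3 → block sizes [3]

Assembling the blocks gives a Jordan form
J =
  [-5,  1,  0]
  [ 0, -5,  1]
  [ 0,  0, -5]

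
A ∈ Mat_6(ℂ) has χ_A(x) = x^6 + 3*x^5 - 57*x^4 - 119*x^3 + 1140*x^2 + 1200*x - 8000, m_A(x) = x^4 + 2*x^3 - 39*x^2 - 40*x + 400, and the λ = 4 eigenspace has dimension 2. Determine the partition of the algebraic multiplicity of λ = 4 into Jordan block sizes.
Block sizes for λ = 4: [2, 1]

Step 1 — from the characteristic polynomial, algebraic multiplicity of λ = 4 is 3. From dim ker(A − (4)·I) = 2, there are exactly 2 Jordan blocks for λ = 4.
Step 2 — from the minimal polynomial, the factor (x − 4)^2 tells us the largest block for λ = 4 has size 2.
Step 3 — with total size 3, 2 blocks, and largest block 2, the block sizes (in nonincreasing order) are [2, 1].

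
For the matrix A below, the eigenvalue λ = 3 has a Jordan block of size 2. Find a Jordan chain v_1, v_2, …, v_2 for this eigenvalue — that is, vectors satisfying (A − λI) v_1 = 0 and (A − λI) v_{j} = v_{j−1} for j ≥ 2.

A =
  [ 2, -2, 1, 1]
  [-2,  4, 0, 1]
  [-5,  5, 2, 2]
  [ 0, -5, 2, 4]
A Jordan chain for λ = 3 of length 2:
v_1 = (-1, -2, -5, 0)ᵀ
v_2 = (1, 0, 0, 0)ᵀ

Let N = A − (3)·I. We want v_2 with N^2 v_2 = 0 but N^1 v_2 ≠ 0; then v_{j-1} := N · v_j for j = 2, …, 2.

Pick v_2 = (1, 0, 0, 0)ᵀ.
Then v_1 = N · v_2 = (-1, -2, -5, 0)ᵀ.

Sanity check: (A − (3)·I) v_1 = (0, 0, 0, 0)ᵀ = 0. ✓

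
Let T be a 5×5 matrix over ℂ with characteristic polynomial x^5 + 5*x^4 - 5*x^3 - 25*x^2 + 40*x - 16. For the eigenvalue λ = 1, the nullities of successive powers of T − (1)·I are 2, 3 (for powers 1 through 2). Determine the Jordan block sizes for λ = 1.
Block sizes for λ = 1: [2, 1]

From the dimensions of kernels of powers, the number of Jordan blocks of size at least j is d_j − d_{j−1} where d_j = dim ker(N^j) (with d_0 = 0). Computing the differences gives [2, 1].
The number of blocks of size exactly k is (#blocks of size ≥ k) − (#blocks of size ≥ k + 1), so the partition is: 1 block(s) of size 1, 1 block(s) of size 2.
In nonincreasing order the block sizes are [2, 1].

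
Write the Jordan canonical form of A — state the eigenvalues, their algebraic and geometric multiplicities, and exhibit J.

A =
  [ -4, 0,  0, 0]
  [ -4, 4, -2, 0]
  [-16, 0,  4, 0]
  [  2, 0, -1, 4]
J_1(-4) ⊕ J_2(4) ⊕ J_1(4)

The characteristic polynomial is
  det(x·I − A) = x^4 - 8*x^3 + 128*x - 256 = (x - 4)^3*(x + 4)

Eigenvalues and multiplicities (the geometric multiplicity of λ is n − rank(A − λI), which equals the number of Jordan blocks for λ):
  λ = -4: algebraic multiplicity = 1, geometric multiplicity = 1
  λ = 4: algebraic multiplicity = 3, geometric multiplicity = 2

Determining the block sizes for each eigenvalue:
  λ = -4: one block (gm = 1), so the single block has size am = 1 → block sizes [1]
  λ = 4: 2 blocks summing to 3 forces exactly one block of size 2 and the rest size 1 → block sizes [2, 1]

Assembling the blocks gives a Jordan form
J =
  [-4, 0, 0, 0]
  [ 0, 4, 1, 0]
  [ 0, 0, 4, 0]
  [ 0, 0, 0, 4]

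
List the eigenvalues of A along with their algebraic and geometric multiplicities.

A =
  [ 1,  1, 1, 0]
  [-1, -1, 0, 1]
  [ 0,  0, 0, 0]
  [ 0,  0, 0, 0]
λ = 0: alg = 4, geom = 2

Step 1 — factor the characteristic polynomial to read off the algebraic multiplicities:
  χ_A(x) = x^4

Step 2 — compute geometric multiplicities via the rank-nullity identity g(λ) = n − rank(A − λI):
  rank(A − (0)·I) = 2, so dim ker(A − (0)·I) = n − 2 = 2

Summary:
  λ = 0: algebraic multiplicity = 4, geometric multiplicity = 2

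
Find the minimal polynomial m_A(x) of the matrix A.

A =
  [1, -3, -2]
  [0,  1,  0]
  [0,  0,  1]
x^2 - 2*x + 1

The characteristic polynomial is χ_A(x) = (x - 1)^3, so the eigenvalues are known. The minimal polynomial is
  m_A(x) = Π_λ (x − λ)^{k_λ}
where k_λ is the size of the *largest* Jordan block for λ (equivalently, the smallest k with (A − λI)^k v = 0 for every generalised eigenvector v of λ).

  λ = 1: largest Jordan block has size 2, contributing (x − 1)^2

So m_A(x) = (x - 1)^2 = x^2 - 2*x + 1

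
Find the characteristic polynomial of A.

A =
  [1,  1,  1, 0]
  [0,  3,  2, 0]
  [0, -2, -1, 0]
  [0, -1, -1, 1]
x^4 - 4*x^3 + 6*x^2 - 4*x + 1

Expanding det(x·I − A) (e.g. by cofactor expansion or by noting that A is similar to its Jordan form J, which has the same characteristic polynomial as A) gives
  χ_A(x) = x^4 - 4*x^3 + 6*x^2 - 4*x + 1
which factors as (x - 1)^4. The eigenvalues (with algebraic multiplicities) are λ = 1 with multiplicity 4.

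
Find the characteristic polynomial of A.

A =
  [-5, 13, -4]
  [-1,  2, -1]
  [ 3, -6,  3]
x^3

Expanding det(x·I − A) (e.g. by cofactor expansion or by noting that A is similar to its Jordan form J, which has the same characteristic polynomial as A) gives
  χ_A(x) = x^3
which factors as x^3. The eigenvalues (with algebraic multiplicities) are λ = 0 with multiplicity 3.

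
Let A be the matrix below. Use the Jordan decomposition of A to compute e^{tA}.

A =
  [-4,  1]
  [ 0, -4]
e^{tA} =
  [exp(-4*t), t*exp(-4*t)]
  [0, exp(-4*t)]

Strategy: write A = P · J · P⁻¹ where J is a Jordan canonical form, so e^{tA} = P · e^{tJ} · P⁻¹, and e^{tJ} can be computed block-by-block.

A has Jordan form
J =
  [-4,  1]
  [ 0, -4]
(up to reordering of blocks).

Per-block formulas:
  For a 2×2 Jordan block J_2(-4): exp(t · J_2(-4)) = e^(-4t)·(I + t·N), where N is the 2×2 nilpotent shift.

After assembling e^{tJ} and conjugating by P, we get:

e^{tA} =
  [exp(-4*t), t*exp(-4*t)]
  [0, exp(-4*t)]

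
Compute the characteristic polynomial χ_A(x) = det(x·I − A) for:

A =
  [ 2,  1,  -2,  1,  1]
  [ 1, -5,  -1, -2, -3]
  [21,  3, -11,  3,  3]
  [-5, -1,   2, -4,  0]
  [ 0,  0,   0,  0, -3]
x^5 + 21*x^4 + 174*x^3 + 710*x^2 + 1425*x + 1125

Expanding det(x·I − A) (e.g. by cofactor expansion or by noting that A is similar to its Jordan form J, which has the same characteristic polynomial as A) gives
  χ_A(x) = x^5 + 21*x^4 + 174*x^3 + 710*x^2 + 1425*x + 1125
which factors as (x + 3)^2*(x + 5)^3. The eigenvalues (with algebraic multiplicities) are λ = -5 with multiplicity 3, λ = -3 with multiplicity 2.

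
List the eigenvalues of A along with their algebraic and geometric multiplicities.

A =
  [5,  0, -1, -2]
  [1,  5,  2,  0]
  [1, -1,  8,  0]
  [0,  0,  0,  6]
λ = 6: alg = 4, geom = 2

Step 1 — factor the characteristic polynomial to read off the algebraic multiplicities:
  χ_A(x) = (x - 6)^4

Step 2 — compute geometric multiplicities via the rank-nullity identity g(λ) = n − rank(A − λI):
  rank(A − (6)·I) = 2, so dim ker(A − (6)·I) = n − 2 = 2

Summary:
  λ = 6: algebraic multiplicity = 4, geometric multiplicity = 2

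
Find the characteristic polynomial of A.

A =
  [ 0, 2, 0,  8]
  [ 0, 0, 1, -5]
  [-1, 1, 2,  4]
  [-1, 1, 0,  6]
x^4 - 8*x^3 + 24*x^2 - 32*x + 16

Expanding det(x·I − A) (e.g. by cofactor expansion or by noting that A is similar to its Jordan form J, which has the same characteristic polynomial as A) gives
  χ_A(x) = x^4 - 8*x^3 + 24*x^2 - 32*x + 16
which factors as (x - 2)^4. The eigenvalues (with algebraic multiplicities) are λ = 2 with multiplicity 4.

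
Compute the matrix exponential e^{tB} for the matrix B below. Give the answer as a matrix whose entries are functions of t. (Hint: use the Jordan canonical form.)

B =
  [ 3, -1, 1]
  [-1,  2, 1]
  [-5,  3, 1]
e^{tB} =
  [-3*t^2*exp(2*t)/2 + t*exp(2*t) + exp(2*t), t^2*exp(2*t) - t*exp(2*t), -t^2*exp(2*t)/2 + t*exp(2*t)]
  [-3*t^2*exp(2*t) - t*exp(2*t), 2*t^2*exp(2*t) + exp(2*t), -t^2*exp(2*t) + t*exp(2*t)]
  [-3*t^2*exp(2*t)/2 - 5*t*exp(2*t), t^2*exp(2*t) + 3*t*exp(2*t), -t^2*exp(2*t)/2 - t*exp(2*t) + exp(2*t)]

Strategy: write B = P · J · P⁻¹ where J is a Jordan canonical form, so e^{tB} = P · e^{tJ} · P⁻¹, and e^{tJ} can be computed block-by-block.

B has Jordan form
J =
  [2, 1, 0]
  [0, 2, 1]
  [0, 0, 2]
(up to reordering of blocks).

Per-block formulas:
  For a 3×3 Jordan block J_3(2): exp(t · J_3(2)) = e^(2t)·(I + t·N + (t^2/2)·N^2), where N is the 3×3 nilpotent shift.

After assembling e^{tJ} and conjugating by P, we get:

e^{tB} =
  [-3*t^2*exp(2*t)/2 + t*exp(2*t) + exp(2*t), t^2*exp(2*t) - t*exp(2*t), -t^2*exp(2*t)/2 + t*exp(2*t)]
  [-3*t^2*exp(2*t) - t*exp(2*t), 2*t^2*exp(2*t) + exp(2*t), -t^2*exp(2*t) + t*exp(2*t)]
  [-3*t^2*exp(2*t)/2 - 5*t*exp(2*t), t^2*exp(2*t) + 3*t*exp(2*t), -t^2*exp(2*t)/2 - t*exp(2*t) + exp(2*t)]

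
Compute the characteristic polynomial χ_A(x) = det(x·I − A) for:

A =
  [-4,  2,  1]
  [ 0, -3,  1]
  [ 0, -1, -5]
x^3 + 12*x^2 + 48*x + 64

Expanding det(x·I − A) (e.g. by cofactor expansion or by noting that A is similar to its Jordan form J, which has the same characteristic polynomial as A) gives
  χ_A(x) = x^3 + 12*x^2 + 48*x + 64
which factors as (x + 4)^3. The eigenvalues (with algebraic multiplicities) are λ = -4 with multiplicity 3.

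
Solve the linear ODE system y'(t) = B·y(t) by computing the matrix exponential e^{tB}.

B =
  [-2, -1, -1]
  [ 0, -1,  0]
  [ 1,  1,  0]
e^{tB} =
  [-t*exp(-t) + exp(-t), -t*exp(-t), -t*exp(-t)]
  [0, exp(-t), 0]
  [t*exp(-t), t*exp(-t), t*exp(-t) + exp(-t)]

Strategy: write B = P · J · P⁻¹ where J is a Jordan canonical form, so e^{tB} = P · e^{tJ} · P⁻¹, and e^{tJ} can be computed block-by-block.

B has Jordan form
J =
  [-1,  1,  0]
  [ 0, -1,  0]
  [ 0,  0, -1]
(up to reordering of blocks).

Per-block formulas:
  For a 1×1 block at λ = -1: exp(t · [-1]) = [e^(-1t)].
  For a 2×2 Jordan block J_2(-1): exp(t · J_2(-1)) = e^(-1t)·(I + t·N), where N is the 2×2 nilpotent shift.

After assembling e^{tJ} and conjugating by P, we get:

e^{tB} =
  [-t*exp(-t) + exp(-t), -t*exp(-t), -t*exp(-t)]
  [0, exp(-t), 0]
  [t*exp(-t), t*exp(-t), t*exp(-t) + exp(-t)]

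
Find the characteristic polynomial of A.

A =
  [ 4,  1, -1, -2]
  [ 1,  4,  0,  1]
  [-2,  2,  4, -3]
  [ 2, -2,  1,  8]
x^4 - 20*x^3 + 150*x^2 - 500*x + 625

Expanding det(x·I − A) (e.g. by cofactor expansion or by noting that A is similar to its Jordan form J, which has the same characteristic polynomial as A) gives
  χ_A(x) = x^4 - 20*x^3 + 150*x^2 - 500*x + 625
which factors as (x - 5)^4. The eigenvalues (with algebraic multiplicities) are λ = 5 with multiplicity 4.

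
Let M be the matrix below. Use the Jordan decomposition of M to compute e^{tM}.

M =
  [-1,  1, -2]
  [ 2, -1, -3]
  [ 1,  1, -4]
e^{tM} =
  [t^2*exp(-2*t)/2 + t*exp(-2*t) + exp(-2*t), t*exp(-2*t), -t^2*exp(-2*t)/2 - 2*t*exp(-2*t)]
  [t^2*exp(-2*t)/2 + 2*t*exp(-2*t), t*exp(-2*t) + exp(-2*t), -t^2*exp(-2*t)/2 - 3*t*exp(-2*t)]
  [t^2*exp(-2*t)/2 + t*exp(-2*t), t*exp(-2*t), -t^2*exp(-2*t)/2 - 2*t*exp(-2*t) + exp(-2*t)]

Strategy: write M = P · J · P⁻¹ where J is a Jordan canonical form, so e^{tM} = P · e^{tJ} · P⁻¹, and e^{tJ} can be computed block-by-block.

M has Jordan form
J =
  [-2,  1,  0]
  [ 0, -2,  1]
  [ 0,  0, -2]
(up to reordering of blocks).

Per-block formulas:
  For a 3×3 Jordan block J_3(-2): exp(t · J_3(-2)) = e^(-2t)·(I + t·N + (t^2/2)·N^2), where N is the 3×3 nilpotent shift.

After assembling e^{tJ} and conjugating by P, we get:

e^{tM} =
  [t^2*exp(-2*t)/2 + t*exp(-2*t) + exp(-2*t), t*exp(-2*t), -t^2*exp(-2*t)/2 - 2*t*exp(-2*t)]
  [t^2*exp(-2*t)/2 + 2*t*exp(-2*t), t*exp(-2*t) + exp(-2*t), -t^2*exp(-2*t)/2 - 3*t*exp(-2*t)]
  [t^2*exp(-2*t)/2 + t*exp(-2*t), t*exp(-2*t), -t^2*exp(-2*t)/2 - 2*t*exp(-2*t) + exp(-2*t)]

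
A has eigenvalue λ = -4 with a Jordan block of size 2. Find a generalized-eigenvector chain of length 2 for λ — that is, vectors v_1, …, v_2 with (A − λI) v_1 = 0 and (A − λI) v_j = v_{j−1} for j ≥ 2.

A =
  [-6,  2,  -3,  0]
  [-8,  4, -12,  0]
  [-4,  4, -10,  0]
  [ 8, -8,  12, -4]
A Jordan chain for λ = -4 of length 2:
v_1 = (-2, -8, -4, 8)ᵀ
v_2 = (1, 0, 0, 0)ᵀ

Let N = A − (-4)·I. We want v_2 with N^2 v_2 = 0 but N^1 v_2 ≠ 0; then v_{j-1} := N · v_j for j = 2, …, 2.

Pick v_2 = (1, 0, 0, 0)ᵀ.
Then v_1 = N · v_2 = (-2, -8, -4, 8)ᵀ.

Sanity check: (A − (-4)·I) v_1 = (0, 0, 0, 0)ᵀ = 0. ✓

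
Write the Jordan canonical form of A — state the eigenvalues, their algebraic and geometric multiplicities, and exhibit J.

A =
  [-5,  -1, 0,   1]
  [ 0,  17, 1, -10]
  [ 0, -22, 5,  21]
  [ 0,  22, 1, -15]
J_2(-5) ⊕ J_2(6)

The characteristic polynomial is
  det(x·I − A) = x^4 - 2*x^3 - 59*x^2 + 60*x + 900 = (x - 6)^2*(x + 5)^2

Eigenvalues and multiplicities (the geometric multiplicity of λ is n − rank(A − λI), which equals the number of Jordan blocks for λ):
  λ = -5: algebraic multiplicity = 2, geometric multiplicity = 1
  λ = 6: algebraic multiplicity = 2, geometric multiplicity = 1

Determining the block sizes for each eigenvalue:
  λ = -5: one block (gm = 1), so the single block has size am = 2 → block sizes [2]
  λ = 6: one block (gm = 1), so the single block has size am = 2 → block sizes [2]

Assembling the blocks gives a Jordan form
J =
  [-5,  1, 0, 0]
  [ 0, -5, 0, 0]
  [ 0,  0, 6, 1]
  [ 0,  0, 0, 6]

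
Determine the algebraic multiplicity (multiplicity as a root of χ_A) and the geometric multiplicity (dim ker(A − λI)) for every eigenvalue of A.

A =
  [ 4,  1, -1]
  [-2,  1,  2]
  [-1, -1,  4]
λ = 3: alg = 3, geom = 2

Step 1 — factor the characteristic polynomial to read off the algebraic multiplicities:
  χ_A(x) = (x - 3)^3

Step 2 — compute geometric multiplicities via the rank-nullity identity g(λ) = n − rank(A − λI):
  rank(A − (3)·I) = 1, so dim ker(A − (3)·I) = n − 1 = 2

Summary:
  λ = 3: algebraic multiplicity = 3, geometric multiplicity = 2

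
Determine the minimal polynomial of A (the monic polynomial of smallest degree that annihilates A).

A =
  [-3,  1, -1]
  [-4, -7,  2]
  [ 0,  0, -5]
x^2 + 10*x + 25

The characteristic polynomial is χ_A(x) = (x + 5)^3, so the eigenvalues are known. The minimal polynomial is
  m_A(x) = Π_λ (x − λ)^{k_λ}
where k_λ is the size of the *largest* Jordan block for λ (equivalently, the smallest k with (A − λI)^k v = 0 for every generalised eigenvector v of λ).

  λ = -5: largest Jordan block has size 2, contributing (x + 5)^2

So m_A(x) = (x + 5)^2 = x^2 + 10*x + 25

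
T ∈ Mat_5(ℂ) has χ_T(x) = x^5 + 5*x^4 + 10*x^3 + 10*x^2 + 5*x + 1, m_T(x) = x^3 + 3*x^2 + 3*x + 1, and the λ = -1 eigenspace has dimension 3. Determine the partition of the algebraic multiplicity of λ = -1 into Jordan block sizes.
Block sizes for λ = -1: [3, 1, 1]

Step 1 — from the characteristic polynomial, algebraic multiplicity of λ = -1 is 5. From dim ker(T − (-1)·I) = 3, there are exactly 3 Jordan blocks for λ = -1.
Step 2 — from the minimal polynomial, the factor (x + 1)^3 tells us the largest block for λ = -1 has size 3.
Step 3 — with total size 5, 3 blocks, and largest block 3, the block sizes (in nonincreasing order) are [3, 1, 1].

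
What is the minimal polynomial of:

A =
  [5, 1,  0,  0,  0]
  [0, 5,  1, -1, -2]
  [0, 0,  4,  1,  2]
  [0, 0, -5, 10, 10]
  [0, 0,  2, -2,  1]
x^3 - 15*x^2 + 75*x - 125

The characteristic polynomial is χ_A(x) = (x - 5)^5, so the eigenvalues are known. The minimal polynomial is
  m_A(x) = Π_λ (x − λ)^{k_λ}
where k_λ is the size of the *largest* Jordan block for λ (equivalently, the smallest k with (A − λI)^k v = 0 for every generalised eigenvector v of λ).

  λ = 5: largest Jordan block has size 3, contributing (x − 5)^3

So m_A(x) = (x - 5)^3 = x^3 - 15*x^2 + 75*x - 125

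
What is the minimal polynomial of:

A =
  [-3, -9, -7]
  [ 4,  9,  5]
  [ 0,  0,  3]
x^3 - 9*x^2 + 27*x - 27

The characteristic polynomial is χ_A(x) = (x - 3)^3, so the eigenvalues are known. The minimal polynomial is
  m_A(x) = Π_λ (x − λ)^{k_λ}
where k_λ is the size of the *largest* Jordan block for λ (equivalently, the smallest k with (A − λI)^k v = 0 for every generalised eigenvector v of λ).

  λ = 3: largest Jordan block has size 3, contributing (x − 3)^3

So m_A(x) = (x - 3)^3 = x^3 - 9*x^2 + 27*x - 27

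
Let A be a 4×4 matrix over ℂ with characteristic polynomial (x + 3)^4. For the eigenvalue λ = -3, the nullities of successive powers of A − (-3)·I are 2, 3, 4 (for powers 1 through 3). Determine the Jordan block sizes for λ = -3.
Block sizes for λ = -3: [3, 1]

From the dimensions of kernels of powers, the number of Jordan blocks of size at least j is d_j − d_{j−1} where d_j = dim ker(N^j) (with d_0 = 0). Computing the differences gives [2, 1, 1].
The number of blocks of size exactly k is (#blocks of size ≥ k) − (#blocks of size ≥ k + 1), so the partition is: 1 block(s) of size 1, 1 block(s) of size 3.
In nonincreasing order the block sizes are [3, 1].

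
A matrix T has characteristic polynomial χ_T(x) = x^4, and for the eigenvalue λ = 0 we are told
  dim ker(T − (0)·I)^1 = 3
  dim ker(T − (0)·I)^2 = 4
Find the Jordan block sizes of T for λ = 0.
Block sizes for λ = 0: [2, 1, 1]

From the dimensions of kernels of powers, the number of Jordan blocks of size at least j is d_j − d_{j−1} where d_j = dim ker(N^j) (with d_0 = 0). Computing the differences gives [3, 1].
The number of blocks of size exactly k is (#blocks of size ≥ k) − (#blocks of size ≥ k + 1), so the partition is: 2 block(s) of size 1, 1 block(s) of size 2.
In nonincreasing order the block sizes are [2, 1, 1].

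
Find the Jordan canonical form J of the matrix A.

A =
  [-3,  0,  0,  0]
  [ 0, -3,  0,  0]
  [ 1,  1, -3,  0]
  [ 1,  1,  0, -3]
J_2(-3) ⊕ J_1(-3) ⊕ J_1(-3)

The characteristic polynomial is
  det(x·I − A) = x^4 + 12*x^3 + 54*x^2 + 108*x + 81 = (x + 3)^4

Eigenvalues and multiplicities (the geometric multiplicity of λ is n − rank(A − λI), which equals the number of Jordan blocks for λ):
  λ = -3: algebraic multiplicity = 4, geometric multiplicity = 3

Determining the block sizes for each eigenvalue:
  λ = -3: 3 blocks summing to 4 forces exactly one block of size 2 and the rest size 1 → block sizes [2, 1, 1]

Assembling the blocks gives a Jordan form
J =
  [-3,  1,  0,  0]
  [ 0, -3,  0,  0]
  [ 0,  0, -3,  0]
  [ 0,  0,  0, -3]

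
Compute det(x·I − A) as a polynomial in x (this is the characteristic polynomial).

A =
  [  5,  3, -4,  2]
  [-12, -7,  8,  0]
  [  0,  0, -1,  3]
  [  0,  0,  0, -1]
x^4 + 4*x^3 + 6*x^2 + 4*x + 1

Expanding det(x·I − A) (e.g. by cofactor expansion or by noting that A is similar to its Jordan form J, which has the same characteristic polynomial as A) gives
  χ_A(x) = x^4 + 4*x^3 + 6*x^2 + 4*x + 1
which factors as (x + 1)^4. The eigenvalues (with algebraic multiplicities) are λ = -1 with multiplicity 4.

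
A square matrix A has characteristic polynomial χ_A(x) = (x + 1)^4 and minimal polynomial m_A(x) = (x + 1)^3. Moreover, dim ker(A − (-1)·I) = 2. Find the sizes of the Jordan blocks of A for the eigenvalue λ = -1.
Block sizes for λ = -1: [3, 1]

Step 1 — from the characteristic polynomial, algebraic multiplicity of λ = -1 is 4. From dim ker(A − (-1)·I) = 2, there are exactly 2 Jordan blocks for λ = -1.
Step 2 — from the minimal polynomial, the factor (x + 1)^3 tells us the largest block for λ = -1 has size 3.
Step 3 — with total size 4, 2 blocks, and largest block 3, the block sizes (in nonincreasing order) are [3, 1].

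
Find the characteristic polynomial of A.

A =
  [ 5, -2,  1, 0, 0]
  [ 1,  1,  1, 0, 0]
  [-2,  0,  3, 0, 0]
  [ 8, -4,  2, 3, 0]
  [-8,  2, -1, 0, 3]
x^5 - 15*x^4 + 90*x^3 - 270*x^2 + 405*x - 243

Expanding det(x·I − A) (e.g. by cofactor expansion or by noting that A is similar to its Jordan form J, which has the same characteristic polynomial as A) gives
  χ_A(x) = x^5 - 15*x^4 + 90*x^3 - 270*x^2 + 405*x - 243
which factors as (x - 3)^5. The eigenvalues (with algebraic multiplicities) are λ = 3 with multiplicity 5.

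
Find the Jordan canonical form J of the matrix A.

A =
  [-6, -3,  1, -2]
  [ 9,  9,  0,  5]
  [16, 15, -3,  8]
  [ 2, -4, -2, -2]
J_3(-2) ⊕ J_1(4)

The characteristic polynomial is
  det(x·I − A) = x^4 + 2*x^3 - 12*x^2 - 40*x - 32 = (x - 4)*(x + 2)^3

Eigenvalues and multiplicities (the geometric multiplicity of λ is n − rank(A − λI), which equals the number of Jordan blocks for λ):
  λ = -2: algebraic multiplicity = 3, geometric multiplicity = 1
  λ = 4: algebraic multiplicity = 1, geometric multiplicity = 1

Determining the block sizes for each eigenvalue:
  λ = -2: one block (gm = 1), so the single block has size am = 3 → block sizes [3]
  λ = 4: one block (gm = 1), so the single block has size am = 1 → block sizes [1]

Assembling the blocks gives a Jordan form
J =
  [-2,  1,  0, 0]
  [ 0, -2,  1, 0]
  [ 0,  0, -2, 0]
  [ 0,  0,  0, 4]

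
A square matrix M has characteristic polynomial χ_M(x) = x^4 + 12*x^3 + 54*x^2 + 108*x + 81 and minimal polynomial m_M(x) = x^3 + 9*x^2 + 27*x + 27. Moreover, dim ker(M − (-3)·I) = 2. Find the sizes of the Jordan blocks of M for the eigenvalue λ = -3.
Block sizes for λ = -3: [3, 1]

Step 1 — from the characteristic polynomial, algebraic multiplicity of λ = -3 is 4. From dim ker(M − (-3)·I) = 2, there are exactly 2 Jordan blocks for λ = -3.
Step 2 — from the minimal polynomial, the factor (x + 3)^3 tells us the largest block for λ = -3 has size 3.
Step 3 — with total size 4, 2 blocks, and largest block 3, the block sizes (in nonincreasing order) are [3, 1].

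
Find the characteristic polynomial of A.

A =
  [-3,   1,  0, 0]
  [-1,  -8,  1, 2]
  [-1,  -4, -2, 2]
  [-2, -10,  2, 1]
x^4 + 12*x^3 + 54*x^2 + 108*x + 81

Expanding det(x·I − A) (e.g. by cofactor expansion or by noting that A is similar to its Jordan form J, which has the same characteristic polynomial as A) gives
  χ_A(x) = x^4 + 12*x^3 + 54*x^2 + 108*x + 81
which factors as (x + 3)^4. The eigenvalues (with algebraic multiplicities) are λ = -3 with multiplicity 4.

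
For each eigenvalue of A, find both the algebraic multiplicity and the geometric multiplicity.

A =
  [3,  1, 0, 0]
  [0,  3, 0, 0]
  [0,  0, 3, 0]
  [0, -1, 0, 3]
λ = 3: alg = 4, geom = 3

Step 1 — factor the characteristic polynomial to read off the algebraic multiplicities:
  χ_A(x) = (x - 3)^4

Step 2 — compute geometric multiplicities via the rank-nullity identity g(λ) = n − rank(A − λI):
  rank(A − (3)·I) = 1, so dim ker(A − (3)·I) = n − 1 = 3

Summary:
  λ = 3: algebraic multiplicity = 4, geometric multiplicity = 3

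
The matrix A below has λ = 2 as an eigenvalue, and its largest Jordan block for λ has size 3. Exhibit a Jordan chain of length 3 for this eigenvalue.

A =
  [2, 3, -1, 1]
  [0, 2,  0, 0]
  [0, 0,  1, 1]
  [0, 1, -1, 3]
A Jordan chain for λ = 2 of length 3:
v_1 = (1, 0, 1, 1)ᵀ
v_2 = (3, 0, 0, 1)ᵀ
v_3 = (0, 1, 0, 0)ᵀ

Let N = A − (2)·I. We want v_3 with N^3 v_3 = 0 but N^2 v_3 ≠ 0; then v_{j-1} := N · v_j for j = 3, …, 2.

Pick v_3 = (0, 1, 0, 0)ᵀ.
Then v_2 = N · v_3 = (3, 0, 0, 1)ᵀ.
Then v_1 = N · v_2 = (1, 0, 1, 1)ᵀ.

Sanity check: (A − (2)·I) v_1 = (0, 0, 0, 0)ᵀ = 0. ✓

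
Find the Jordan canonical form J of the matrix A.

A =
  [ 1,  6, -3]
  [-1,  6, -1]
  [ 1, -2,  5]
J_2(4) ⊕ J_1(4)

The characteristic polynomial is
  det(x·I − A) = x^3 - 12*x^2 + 48*x - 64 = (x - 4)^3

Eigenvalues and multiplicities (the geometric multiplicity of λ is n − rank(A − λI), which equals the number of Jordan blocks for λ):
  λ = 4: algebraic multiplicity = 3, geometric multiplicity = 2

Determining the block sizes for each eigenvalue:
  λ = 4: 2 blocks summing to 3 forces exactly one block of size 2 and the rest size 1 → block sizes [2, 1]

Assembling the blocks gives a Jordan form
J =
  [4, 1, 0]
  [0, 4, 0]
  [0, 0, 4]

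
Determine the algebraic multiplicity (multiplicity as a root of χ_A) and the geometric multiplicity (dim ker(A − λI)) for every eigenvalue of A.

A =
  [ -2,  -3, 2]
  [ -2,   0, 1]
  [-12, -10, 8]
λ = 2: alg = 3, geom = 1

Step 1 — factor the characteristic polynomial to read off the algebraic multiplicities:
  χ_A(x) = (x - 2)^3

Step 2 — compute geometric multiplicities via the rank-nullity identity g(λ) = n − rank(A − λI):
  rank(A − (2)·I) = 2, so dim ker(A − (2)·I) = n − 2 = 1

Summary:
  λ = 2: algebraic multiplicity = 3, geometric multiplicity = 1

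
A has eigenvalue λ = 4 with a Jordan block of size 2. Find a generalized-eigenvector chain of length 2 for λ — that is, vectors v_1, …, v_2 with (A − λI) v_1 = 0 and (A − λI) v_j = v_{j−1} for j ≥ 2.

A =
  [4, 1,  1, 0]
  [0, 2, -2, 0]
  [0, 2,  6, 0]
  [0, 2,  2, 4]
A Jordan chain for λ = 4 of length 2:
v_1 = (1, -2, 2, 2)ᵀ
v_2 = (0, 1, 0, 0)ᵀ

Let N = A − (4)·I. We want v_2 with N^2 v_2 = 0 but N^1 v_2 ≠ 0; then v_{j-1} := N · v_j for j = 2, …, 2.

Pick v_2 = (0, 1, 0, 0)ᵀ.
Then v_1 = N · v_2 = (1, -2, 2, 2)ᵀ.

Sanity check: (A − (4)·I) v_1 = (0, 0, 0, 0)ᵀ = 0. ✓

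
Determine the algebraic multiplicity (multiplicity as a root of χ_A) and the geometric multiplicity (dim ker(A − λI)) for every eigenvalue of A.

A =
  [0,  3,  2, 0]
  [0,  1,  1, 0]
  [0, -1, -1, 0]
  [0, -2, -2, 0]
λ = 0: alg = 4, geom = 2

Step 1 — factor the characteristic polynomial to read off the algebraic multiplicities:
  χ_A(x) = x^4

Step 2 — compute geometric multiplicities via the rank-nullity identity g(λ) = n − rank(A − λI):
  rank(A − (0)·I) = 2, so dim ker(A − (0)·I) = n − 2 = 2

Summary:
  λ = 0: algebraic multiplicity = 4, geometric multiplicity = 2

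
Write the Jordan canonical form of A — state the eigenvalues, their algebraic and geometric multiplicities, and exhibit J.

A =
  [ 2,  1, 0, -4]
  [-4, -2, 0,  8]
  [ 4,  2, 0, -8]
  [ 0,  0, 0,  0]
J_2(0) ⊕ J_1(0) ⊕ J_1(0)

The characteristic polynomial is
  det(x·I − A) = x^4

Eigenvalues and multiplicities (the geometric multiplicity of λ is n − rank(A − λI), which equals the number of Jordan blocks for λ):
  λ = 0: algebraic multiplicity = 4, geometric multiplicity = 3

Determining the block sizes for each eigenvalue:
  λ = 0: 3 blocks summing to 4 forces exactly one block of size 2 and the rest size 1 → block sizes [2, 1, 1]

Assembling the blocks gives a Jordan form
J =
  [0, 1, 0, 0]
  [0, 0, 0, 0]
  [0, 0, 0, 0]
  [0, 0, 0, 0]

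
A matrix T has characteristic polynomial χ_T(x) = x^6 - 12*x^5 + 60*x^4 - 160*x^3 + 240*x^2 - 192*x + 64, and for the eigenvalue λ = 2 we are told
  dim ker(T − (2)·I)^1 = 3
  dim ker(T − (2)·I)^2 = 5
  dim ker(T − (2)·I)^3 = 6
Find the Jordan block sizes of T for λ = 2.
Block sizes for λ = 2: [3, 2, 1]

From the dimensions of kernels of powers, the number of Jordan blocks of size at least j is d_j − d_{j−1} where d_j = dim ker(N^j) (with d_0 = 0). Computing the differences gives [3, 2, 1].
The number of blocks of size exactly k is (#blocks of size ≥ k) − (#blocks of size ≥ k + 1), so the partition is: 1 block(s) of size 1, 1 block(s) of size 2, 1 block(s) of size 3.
In nonincreasing order the block sizes are [3, 2, 1].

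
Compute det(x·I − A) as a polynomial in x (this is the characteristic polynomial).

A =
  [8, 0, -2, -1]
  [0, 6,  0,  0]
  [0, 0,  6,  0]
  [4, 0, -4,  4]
x^4 - 24*x^3 + 216*x^2 - 864*x + 1296

Expanding det(x·I − A) (e.g. by cofactor expansion or by noting that A is similar to its Jordan form J, which has the same characteristic polynomial as A) gives
  χ_A(x) = x^4 - 24*x^3 + 216*x^2 - 864*x + 1296
which factors as (x - 6)^4. The eigenvalues (with algebraic multiplicities) are λ = 6 with multiplicity 4.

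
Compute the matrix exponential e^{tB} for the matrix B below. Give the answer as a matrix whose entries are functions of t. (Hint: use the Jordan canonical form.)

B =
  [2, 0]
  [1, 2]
e^{tB} =
  [exp(2*t), 0]
  [t*exp(2*t), exp(2*t)]

Strategy: write B = P · J · P⁻¹ where J is a Jordan canonical form, so e^{tB} = P · e^{tJ} · P⁻¹, and e^{tJ} can be computed block-by-block.

B has Jordan form
J =
  [2, 1]
  [0, 2]
(up to reordering of blocks).

Per-block formulas:
  For a 2×2 Jordan block J_2(2): exp(t · J_2(2)) = e^(2t)·(I + t·N), where N is the 2×2 nilpotent shift.

After assembling e^{tJ} and conjugating by P, we get:

e^{tB} =
  [exp(2*t), 0]
  [t*exp(2*t), exp(2*t)]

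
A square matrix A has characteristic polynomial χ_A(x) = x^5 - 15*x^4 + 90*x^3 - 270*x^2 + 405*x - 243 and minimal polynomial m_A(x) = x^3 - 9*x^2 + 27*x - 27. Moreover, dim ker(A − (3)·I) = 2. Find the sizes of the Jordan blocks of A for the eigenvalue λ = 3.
Block sizes for λ = 3: [3, 2]

Step 1 — from the characteristic polynomial, algebraic multiplicity of λ = 3 is 5. From dim ker(A − (3)·I) = 2, there are exactly 2 Jordan blocks for λ = 3.
Step 2 — from the minimal polynomial, the factor (x − 3)^3 tells us the largest block for λ = 3 has size 3.
Step 3 — with total size 5, 2 blocks, and largest block 3, the block sizes (in nonincreasing order) are [3, 2].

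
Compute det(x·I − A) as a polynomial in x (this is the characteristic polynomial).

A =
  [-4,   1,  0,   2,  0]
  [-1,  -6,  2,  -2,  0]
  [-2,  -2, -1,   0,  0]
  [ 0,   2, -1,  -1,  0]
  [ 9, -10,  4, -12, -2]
x^5 + 14*x^4 + 78*x^3 + 216*x^2 + 297*x + 162

Expanding det(x·I − A) (e.g. by cofactor expansion or by noting that A is similar to its Jordan form J, which has the same characteristic polynomial as A) gives
  χ_A(x) = x^5 + 14*x^4 + 78*x^3 + 216*x^2 + 297*x + 162
which factors as (x + 2)*(x + 3)^4. The eigenvalues (with algebraic multiplicities) are λ = -3 with multiplicity 4, λ = -2 with multiplicity 1.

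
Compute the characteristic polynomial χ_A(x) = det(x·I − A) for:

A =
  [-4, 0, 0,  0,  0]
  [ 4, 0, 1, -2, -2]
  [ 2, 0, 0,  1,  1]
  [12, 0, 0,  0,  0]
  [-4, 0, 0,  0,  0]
x^5 + 4*x^4

Expanding det(x·I − A) (e.g. by cofactor expansion or by noting that A is similar to its Jordan form J, which has the same characteristic polynomial as A) gives
  χ_A(x) = x^5 + 4*x^4
which factors as x^4*(x + 4). The eigenvalues (with algebraic multiplicities) are λ = -4 with multiplicity 1, λ = 0 with multiplicity 4.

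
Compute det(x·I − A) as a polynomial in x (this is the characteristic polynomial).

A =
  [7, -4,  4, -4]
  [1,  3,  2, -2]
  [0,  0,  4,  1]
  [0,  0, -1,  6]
x^4 - 20*x^3 + 150*x^2 - 500*x + 625

Expanding det(x·I − A) (e.g. by cofactor expansion or by noting that A is similar to its Jordan form J, which has the same characteristic polynomial as A) gives
  χ_A(x) = x^4 - 20*x^3 + 150*x^2 - 500*x + 625
which factors as (x - 5)^4. The eigenvalues (with algebraic multiplicities) are λ = 5 with multiplicity 4.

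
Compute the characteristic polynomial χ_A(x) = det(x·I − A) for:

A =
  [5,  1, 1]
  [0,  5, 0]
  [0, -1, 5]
x^3 - 15*x^2 + 75*x - 125

Expanding det(x·I − A) (e.g. by cofactor expansion or by noting that A is similar to its Jordan form J, which has the same characteristic polynomial as A) gives
  χ_A(x) = x^3 - 15*x^2 + 75*x - 125
which factors as (x - 5)^3. The eigenvalues (with algebraic multiplicities) are λ = 5 with multiplicity 3.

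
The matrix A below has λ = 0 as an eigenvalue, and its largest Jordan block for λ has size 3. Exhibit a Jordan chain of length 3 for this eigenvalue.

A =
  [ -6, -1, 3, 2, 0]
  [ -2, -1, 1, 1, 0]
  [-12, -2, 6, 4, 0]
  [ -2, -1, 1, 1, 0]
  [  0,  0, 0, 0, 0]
A Jordan chain for λ = 0 of length 3:
v_1 = (-2, 0, -4, 0, 0)ᵀ
v_2 = (-6, -2, -12, -2, 0)ᵀ
v_3 = (1, 0, 0, 0, 0)ᵀ

Let N = A − (0)·I. We want v_3 with N^3 v_3 = 0 but N^2 v_3 ≠ 0; then v_{j-1} := N · v_j for j = 3, …, 2.

Pick v_3 = (1, 0, 0, 0, 0)ᵀ.
Then v_2 = N · v_3 = (-6, -2, -12, -2, 0)ᵀ.
Then v_1 = N · v_2 = (-2, 0, -4, 0, 0)ᵀ.

Sanity check: (A − (0)·I) v_1 = (0, 0, 0, 0, 0)ᵀ = 0. ✓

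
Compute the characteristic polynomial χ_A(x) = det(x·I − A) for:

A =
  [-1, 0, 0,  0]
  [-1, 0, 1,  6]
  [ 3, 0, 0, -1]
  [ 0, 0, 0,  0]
x^4 + x^3

Expanding det(x·I − A) (e.g. by cofactor expansion or by noting that A is similar to its Jordan form J, which has the same characteristic polynomial as A) gives
  χ_A(x) = x^4 + x^3
which factors as x^3*(x + 1). The eigenvalues (with algebraic multiplicities) are λ = -1 with multiplicity 1, λ = 0 with multiplicity 3.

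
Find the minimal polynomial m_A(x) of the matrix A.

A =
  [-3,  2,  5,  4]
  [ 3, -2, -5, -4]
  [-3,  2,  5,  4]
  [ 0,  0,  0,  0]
x^2

The characteristic polynomial is χ_A(x) = x^4, so the eigenvalues are known. The minimal polynomial is
  m_A(x) = Π_λ (x − λ)^{k_λ}
where k_λ is the size of the *largest* Jordan block for λ (equivalently, the smallest k with (A − λI)^k v = 0 for every generalised eigenvector v of λ).

  λ = 0: largest Jordan block has size 2, contributing (x − 0)^2

So m_A(x) = x^2 = x^2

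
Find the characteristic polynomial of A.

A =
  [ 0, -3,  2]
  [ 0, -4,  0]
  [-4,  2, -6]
x^3 + 10*x^2 + 32*x + 32

Expanding det(x·I − A) (e.g. by cofactor expansion or by noting that A is similar to its Jordan form J, which has the same characteristic polynomial as A) gives
  χ_A(x) = x^3 + 10*x^2 + 32*x + 32
which factors as (x + 2)*(x + 4)^2. The eigenvalues (with algebraic multiplicities) are λ = -4 with multiplicity 2, λ = -2 with multiplicity 1.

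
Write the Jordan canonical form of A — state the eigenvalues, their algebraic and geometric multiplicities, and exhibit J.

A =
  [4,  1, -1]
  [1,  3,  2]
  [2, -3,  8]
J_3(5)

The characteristic polynomial is
  det(x·I − A) = x^3 - 15*x^2 + 75*x - 125 = (x - 5)^3

Eigenvalues and multiplicities (the geometric multiplicity of λ is n − rank(A − λI), which equals the number of Jordan blocks for λ):
  λ = 5: algebraic multiplicity = 3, geometric multiplicity = 1

Determining the block sizes for each eigenvalue:
  λ = 5: one block (gm = 1), so the single block has size am = 3 → block sizes [3]

Assembling the blocks gives a Jordan form
J =
  [5, 1, 0]
  [0, 5, 1]
  [0, 0, 5]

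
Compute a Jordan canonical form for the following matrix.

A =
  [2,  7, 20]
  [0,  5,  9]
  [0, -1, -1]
J_3(2)

The characteristic polynomial is
  det(x·I − A) = x^3 - 6*x^2 + 12*x - 8 = (x - 2)^3

Eigenvalues and multiplicities (the geometric multiplicity of λ is n − rank(A − λI), which equals the number of Jordan blocks for λ):
  λ = 2: algebraic multiplicity = 3, geometric multiplicity = 1

Determining the block sizes for each eigenvalue:
  λ = 2: one block (gm = 1), so the single block has size am = 3 → block sizes [3]

Assembling the blocks gives a Jordan form
J =
  [2, 1, 0]
  [0, 2, 1]
  [0, 0, 2]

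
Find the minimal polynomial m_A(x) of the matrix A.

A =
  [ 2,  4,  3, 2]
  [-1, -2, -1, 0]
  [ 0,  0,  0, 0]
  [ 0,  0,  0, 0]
x^3

The characteristic polynomial is χ_A(x) = x^4, so the eigenvalues are known. The minimal polynomial is
  m_A(x) = Π_λ (x − λ)^{k_λ}
where k_λ is the size of the *largest* Jordan block for λ (equivalently, the smallest k with (A − λI)^k v = 0 for every generalised eigenvector v of λ).

  λ = 0: largest Jordan block has size 3, contributing (x − 0)^3

So m_A(x) = x^3 = x^3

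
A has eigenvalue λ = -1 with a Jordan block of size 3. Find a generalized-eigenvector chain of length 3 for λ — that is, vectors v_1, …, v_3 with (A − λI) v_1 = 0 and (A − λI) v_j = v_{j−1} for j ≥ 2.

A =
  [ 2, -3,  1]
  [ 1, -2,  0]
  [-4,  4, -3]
A Jordan chain for λ = -1 of length 3:
v_1 = (2, 2, 0)ᵀ
v_2 = (3, 1, -4)ᵀ
v_3 = (1, 0, 0)ᵀ

Let N = A − (-1)·I. We want v_3 with N^3 v_3 = 0 but N^2 v_3 ≠ 0; then v_{j-1} := N · v_j for j = 3, …, 2.

Pick v_3 = (1, 0, 0)ᵀ.
Then v_2 = N · v_3 = (3, 1, -4)ᵀ.
Then v_1 = N · v_2 = (2, 2, 0)ᵀ.

Sanity check: (A − (-1)·I) v_1 = (0, 0, 0)ᵀ = 0. ✓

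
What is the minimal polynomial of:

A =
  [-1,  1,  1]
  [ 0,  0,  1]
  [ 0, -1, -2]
x^2 + 2*x + 1

The characteristic polynomial is χ_A(x) = (x + 1)^3, so the eigenvalues are known. The minimal polynomial is
  m_A(x) = Π_λ (x − λ)^{k_λ}
where k_λ is the size of the *largest* Jordan block for λ (equivalently, the smallest k with (A − λI)^k v = 0 for every generalised eigenvector v of λ).

  λ = -1: largest Jordan block has size 2, contributing (x + 1)^2

So m_A(x) = (x + 1)^2 = x^2 + 2*x + 1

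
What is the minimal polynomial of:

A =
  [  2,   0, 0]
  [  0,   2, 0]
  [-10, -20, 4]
x^2 - 6*x + 8

The characteristic polynomial is χ_A(x) = (x - 4)*(x - 2)^2, so the eigenvalues are known. The minimal polynomial is
  m_A(x) = Π_λ (x − λ)^{k_λ}
where k_λ is the size of the *largest* Jordan block for λ (equivalently, the smallest k with (A − λI)^k v = 0 for every generalised eigenvector v of λ).

  λ = 2: largest Jordan block has size 1, contributing (x − 2)
  λ = 4: largest Jordan block has size 1, contributing (x − 4)

So m_A(x) = (x - 4)*(x - 2) = x^2 - 6*x + 8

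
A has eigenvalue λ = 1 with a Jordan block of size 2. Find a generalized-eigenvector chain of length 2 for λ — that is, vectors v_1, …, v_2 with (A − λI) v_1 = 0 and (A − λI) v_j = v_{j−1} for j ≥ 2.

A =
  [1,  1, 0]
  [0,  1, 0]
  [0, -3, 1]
A Jordan chain for λ = 1 of length 2:
v_1 = (1, 0, -3)ᵀ
v_2 = (0, 1, 0)ᵀ

Let N = A − (1)·I. We want v_2 with N^2 v_2 = 0 but N^1 v_2 ≠ 0; then v_{j-1} := N · v_j for j = 2, …, 2.

Pick v_2 = (0, 1, 0)ᵀ.
Then v_1 = N · v_2 = (1, 0, -3)ᵀ.

Sanity check: (A − (1)·I) v_1 = (0, 0, 0)ᵀ = 0. ✓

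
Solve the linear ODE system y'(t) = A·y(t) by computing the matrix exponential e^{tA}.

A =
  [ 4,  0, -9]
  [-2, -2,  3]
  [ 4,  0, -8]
e^{tA} =
  [6*t*exp(-2*t) + exp(-2*t), 0, -9*t*exp(-2*t)]
  [-2*t*exp(-2*t), exp(-2*t), 3*t*exp(-2*t)]
  [4*t*exp(-2*t), 0, -6*t*exp(-2*t) + exp(-2*t)]

Strategy: write A = P · J · P⁻¹ where J is a Jordan canonical form, so e^{tA} = P · e^{tJ} · P⁻¹, and e^{tJ} can be computed block-by-block.

A has Jordan form
J =
  [-2,  1,  0]
  [ 0, -2,  0]
  [ 0,  0, -2]
(up to reordering of blocks).

Per-block formulas:
  For a 2×2 Jordan block J_2(-2): exp(t · J_2(-2)) = e^(-2t)·(I + t·N), where N is the 2×2 nilpotent shift.
  For a 1×1 block at λ = -2: exp(t · [-2]) = [e^(-2t)].

After assembling e^{tJ} and conjugating by P, we get:

e^{tA} =
  [6*t*exp(-2*t) + exp(-2*t), 0, -9*t*exp(-2*t)]
  [-2*t*exp(-2*t), exp(-2*t), 3*t*exp(-2*t)]
  [4*t*exp(-2*t), 0, -6*t*exp(-2*t) + exp(-2*t)]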